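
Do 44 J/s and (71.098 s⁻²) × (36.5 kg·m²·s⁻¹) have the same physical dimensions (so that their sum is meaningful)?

Expand each in SI base units:
  44 J/s:  J·s⁻¹ = N·m·s⁻¹ = kg·m²·s⁻³
  (71.098 s⁻²) × (36.5 kg·m²·s⁻¹):  [s⁻²] · [kg·m²·s⁻¹] = kg·m²·s⁻³
Both are kg·m²·s⁻³, so they have the same dimensions and can be added.

Yes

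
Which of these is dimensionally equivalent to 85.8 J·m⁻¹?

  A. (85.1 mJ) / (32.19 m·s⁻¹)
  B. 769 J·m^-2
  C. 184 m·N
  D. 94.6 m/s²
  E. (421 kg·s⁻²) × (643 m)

E.

Reference: J·m⁻¹ = N·m·m⁻¹ = kg·m·s⁻².
Each option:
  A. [kg·m²·s⁻²] / [m·s⁻¹] = kg·m·s⁻¹
  B. J·m⁻² = N·m·m⁻² = kg·s⁻²
  C. N·m = kg·m·s⁻²·m = kg·m²·s⁻²
  D. m·s⁻²
  E. [kg·s⁻²] · [m] = kg·m·s⁻²  ← same
Only E. matches kg·m·s⁻².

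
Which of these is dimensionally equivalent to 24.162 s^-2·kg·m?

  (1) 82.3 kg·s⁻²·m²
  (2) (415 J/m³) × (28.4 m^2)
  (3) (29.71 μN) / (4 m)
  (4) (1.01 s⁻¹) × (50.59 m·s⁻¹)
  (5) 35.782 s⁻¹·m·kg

Reference: kg·m·s⁻².
Each option:
  (1) kg·m²·s⁻²
  (2) [kg·m⁻¹·s⁻²] · [m²] = kg·m·s⁻²  ← same
  (3) [kg·m·s⁻²] / [m] = kg·s⁻²
  (4) [s⁻¹] · [m·s⁻¹] = m·s⁻²
  (5) kg·m·s⁻¹
Only (2) matches kg·m·s⁻².

(2)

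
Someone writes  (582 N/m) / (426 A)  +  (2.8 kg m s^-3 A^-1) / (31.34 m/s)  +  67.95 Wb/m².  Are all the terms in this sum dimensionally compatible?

Yes

In SI base units:
  (582 N/m) / (426 A):  [kg·s⁻²] / [A] = kg·s⁻²·A⁻¹
  (2.8 kg m s^-3 A^-1) / (31.34 m/s):  [kg·m·s⁻³·A⁻¹] / [m·s⁻¹] = kg·s⁻²·A⁻¹
  67.95 Wb/m²:  Wb·m⁻² = V·s·m⁻² = kg·s⁻²·A⁻¹
Every term reduces to kg·s⁻²·A⁻¹.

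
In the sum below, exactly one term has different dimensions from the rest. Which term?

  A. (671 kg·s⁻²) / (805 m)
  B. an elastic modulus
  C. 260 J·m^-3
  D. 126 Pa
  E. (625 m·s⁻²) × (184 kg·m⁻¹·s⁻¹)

Work out the base dimensions of each:
  A. [kg·s⁻²] / [m] = kg·m⁻¹·s⁻²
  B. [elastic modulus] = kg·m⁻¹·s⁻²
  C. J·m⁻³ = N·m·m⁻³ = kg·m⁻¹·s⁻²
  D. Pa = N·m⁻² = kg·m⁻¹·s⁻²
  E. [m·s⁻²] · [kg·m⁻¹·s⁻¹] = kg·s⁻³
All reduce to kg·m⁻¹·s⁻² except E., which is kg·s⁻³.

E.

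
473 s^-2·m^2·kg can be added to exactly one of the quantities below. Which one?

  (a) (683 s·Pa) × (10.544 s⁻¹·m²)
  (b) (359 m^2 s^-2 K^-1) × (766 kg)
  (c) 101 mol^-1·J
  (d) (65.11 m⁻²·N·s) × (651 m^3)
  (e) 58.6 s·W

Reference: kg·m²·s⁻².
Each option:
  (a) [kg·m⁻¹·s⁻¹] · [m²·s⁻¹] = kg·m·s⁻²
  (b) [m²·s⁻²·K⁻¹] · [kg] = kg·m²·s⁻²·K⁻¹
  (c) J·mol⁻¹ = N·m·mol⁻¹ = kg·m²·s⁻²·mol⁻¹
  (d) [kg·m⁻¹·s⁻¹] · [m³] = kg·m²·s⁻¹
  (e) W·s = J·s⁻¹·s = kg·m²·s⁻²  ← same
Only (e) matches kg·m²·s⁻².

(e)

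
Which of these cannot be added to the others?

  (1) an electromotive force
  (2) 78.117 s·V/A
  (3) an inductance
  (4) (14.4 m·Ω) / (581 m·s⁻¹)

Dimensions:
  (1) [electromotive force] = kg·m²·s⁻³·A⁻¹
  (2) V·s·A⁻¹ = J·C⁻¹·s·A⁻¹ = kg·m²·s⁻²·A⁻²
  (3) [inductance] = kg·m²·s⁻²·A⁻²
  (4) [kg·m³·s⁻³·A⁻²] / [m·s⁻¹] = kg·m²·s⁻²·A⁻²
All reduce to kg·m²·s⁻²·A⁻² except (1), which is kg·m²·s⁻³·A⁻¹.

(1)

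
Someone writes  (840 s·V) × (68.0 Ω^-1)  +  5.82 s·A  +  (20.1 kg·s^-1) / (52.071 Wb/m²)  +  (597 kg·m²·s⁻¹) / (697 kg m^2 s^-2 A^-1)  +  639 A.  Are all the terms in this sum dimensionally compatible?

No

Dimensions:
  (840 s·V) × (68.0 Ω^-1):  [kg·m²·s⁻²·A⁻¹] · [kg⁻¹·m⁻²·s³·A²] = s·A
  5.82 s·A:  A·s = s·A
  (20.1 kg·s^-1) / (52.071 Wb/m²):  [kg·s⁻¹] / [kg·s⁻²·A⁻¹] = s·A
  (597 kg·m²·s⁻¹) / (697 kg m^2 s^-2 A^-1):  [kg·m²·s⁻¹] / [kg·m²·s⁻²·A⁻¹] = s·A
  639 A:  A
The terms do not share a single dimension (A vs s·A).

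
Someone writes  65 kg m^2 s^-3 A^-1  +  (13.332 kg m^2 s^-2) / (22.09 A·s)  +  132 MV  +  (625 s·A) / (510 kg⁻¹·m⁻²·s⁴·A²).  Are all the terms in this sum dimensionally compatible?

Dimensions:
  65 kg m^2 s^-3 A^-1:  kg·m²·s⁻³·A⁻¹
  (13.332 kg m^2 s^-2) / (22.09 A·s):  [kg·m²·s⁻²] / [s·A] = kg·m²·s⁻³·A⁻¹
  132 MV:  V = J·C⁻¹ = kg·m²·s⁻³·A⁻¹
  (625 s·A) / (510 kg⁻¹·m⁻²·s⁴·A²):  [s·A] / [kg⁻¹·m⁻²·s⁴·A²] = kg·m²·s⁻³·A⁻¹
Every term reduces to kg·m²·s⁻³·A⁻¹.

Yes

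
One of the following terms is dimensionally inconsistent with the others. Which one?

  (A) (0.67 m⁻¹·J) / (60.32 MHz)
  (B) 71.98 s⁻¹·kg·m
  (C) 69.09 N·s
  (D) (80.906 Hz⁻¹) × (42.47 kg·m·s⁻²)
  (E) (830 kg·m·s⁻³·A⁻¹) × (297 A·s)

(E)

Dimensions:
  (A) [kg·m·s⁻²] / [s⁻¹] = kg·m·s⁻¹
  (B) kg·m·s⁻¹
  (C) N·s = kg·m·s⁻²·s = kg·m·s⁻¹
  (D) [s] · [kg·m·s⁻²] = kg·m·s⁻¹
  (E) [kg·m·s⁻³·A⁻¹] · [s·A] = kg·m·s⁻²
All reduce to kg·m·s⁻¹ except (E), which is kg·m·s⁻².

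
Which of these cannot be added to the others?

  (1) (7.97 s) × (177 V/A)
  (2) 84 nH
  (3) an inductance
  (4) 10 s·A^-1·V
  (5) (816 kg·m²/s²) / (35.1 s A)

(5)

Expand each in SI base units:
  (1) [s] · [kg·m²·s⁻³·A⁻²] = kg·m²·s⁻²·A⁻²
  (2) H = V·s·A⁻¹ = kg·m²·s⁻²·A⁻²
  (3) [inductance] = kg·m²·s⁻²·A⁻²
  (4) V·s·A⁻¹ = J·C⁻¹·s·A⁻¹ = kg·m²·s⁻²·A⁻²
  (5) [kg·m²·s⁻²] / [s·A] = kg·m²·s⁻³·A⁻¹
All reduce to kg·m²·s⁻²·A⁻² except (5), which is kg·m²·s⁻³·A⁻¹.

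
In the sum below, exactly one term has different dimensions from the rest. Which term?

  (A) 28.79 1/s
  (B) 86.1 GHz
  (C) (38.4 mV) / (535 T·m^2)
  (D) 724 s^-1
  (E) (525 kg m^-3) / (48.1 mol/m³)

(E)

Expand each in SI base units:
  (A) s⁻¹
  (B) Hz = s⁻¹
  (C) [kg·m²·s⁻³·A⁻¹] / [kg·m²·s⁻²·A⁻¹] = s⁻¹
  (D) s⁻¹
  (E) [kg·m⁻³] / [m⁻³·mol] = kg·mol⁻¹
All reduce to s⁻¹ except (E), which is kg·mol⁻¹.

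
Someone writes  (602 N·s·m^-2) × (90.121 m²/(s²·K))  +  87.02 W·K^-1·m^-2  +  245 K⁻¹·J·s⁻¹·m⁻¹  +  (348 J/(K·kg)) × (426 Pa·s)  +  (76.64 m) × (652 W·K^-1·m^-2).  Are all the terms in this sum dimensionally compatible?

No

Work out the base dimensions of each:
  (602 N·s·m^-2) × (90.121 m²/(s²·K)):  [kg·m⁻¹·s⁻¹] · [m²·s⁻²·K⁻¹] = kg·m·s⁻³·K⁻¹
  87.02 W·K^-1·m^-2:  W·m⁻²·K⁻¹ = J·s⁻¹·m⁻²·K⁻¹ = kg·s⁻³·K⁻¹
  245 K⁻¹·J·s⁻¹·m⁻¹:  J·s⁻¹·m⁻¹·K⁻¹ = N·m·s⁻¹·m⁻¹·K⁻¹ = kg·m·s⁻³·K⁻¹
  (348 J/(K·kg)) × (426 Pa·s):  [m²·s⁻²·K⁻¹] · [kg·m⁻¹·s⁻¹] = kg·m·s⁻³·K⁻¹
  (76.64 m) × (652 W·K^-1·m^-2):  [m] · [kg·s⁻³·K⁻¹] = kg·m·s⁻³·K⁻¹
The terms do not share a single dimension (kg·m·s⁻³·K⁻¹ vs kg·s⁻³·K⁻¹).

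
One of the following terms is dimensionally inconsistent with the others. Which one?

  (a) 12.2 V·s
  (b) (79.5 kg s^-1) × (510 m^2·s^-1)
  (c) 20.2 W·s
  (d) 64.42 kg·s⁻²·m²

(a)

In SI base units:
  (a) V·s = J·C⁻¹·s = kg·m²·s⁻²·A⁻¹
  (b) [kg·s⁻¹] · [m²·s⁻¹] = kg·m²·s⁻²
  (c) W·s = J·s⁻¹·s = kg·m²·s⁻²
  (d) kg·m²·s⁻²
All reduce to kg·m²·s⁻² except (a), which is kg·m²·s⁻²·A⁻¹.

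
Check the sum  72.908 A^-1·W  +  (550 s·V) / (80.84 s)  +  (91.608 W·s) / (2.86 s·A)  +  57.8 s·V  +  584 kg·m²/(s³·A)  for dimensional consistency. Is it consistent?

No

Reduce each to base SI dimensions:
  72.908 A^-1·W:  W·A⁻¹ = J·s⁻¹·A⁻¹ = kg·m²·s⁻³·A⁻¹
  (550 s·V) / (80.84 s):  [kg·m²·s⁻²·A⁻¹] / [s] = kg·m²·s⁻³·A⁻¹
  (91.608 W·s) / (2.86 s·A):  [kg·m²·s⁻²] / [s·A] = kg·m²·s⁻³·A⁻¹
  57.8 s·V:  V·s = J·C⁻¹·s = kg·m²·s⁻²·A⁻¹
  584 kg·m²/(s³·A):  kg·m²·s⁻³·A⁻¹
The terms do not share a single dimension (kg·m²·s⁻²·A⁻¹ vs kg·m²·s⁻³·A⁻¹).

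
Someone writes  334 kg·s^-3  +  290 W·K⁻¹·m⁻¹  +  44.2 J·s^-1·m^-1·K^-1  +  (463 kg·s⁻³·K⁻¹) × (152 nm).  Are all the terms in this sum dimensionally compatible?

No

In SI base units:
  334 kg·s^-3:  kg·s⁻³
  290 W·K⁻¹·m⁻¹:  W·m⁻¹·K⁻¹ = J·s⁻¹·m⁻¹·K⁻¹ = kg·m·s⁻³·K⁻¹
  44.2 J·s^-1·m^-1·K^-1:  J·s⁻¹·m⁻¹·K⁻¹ = N·m·s⁻¹·m⁻¹·K⁻¹ = kg·m·s⁻³·K⁻¹
  (463 kg·s⁻³·K⁻¹) × (152 nm):  [kg·s⁻³·K⁻¹] · [m] = kg·m·s⁻³·K⁻¹
The terms do not share a single dimension (kg·m·s⁻³·K⁻¹ vs kg·s⁻³).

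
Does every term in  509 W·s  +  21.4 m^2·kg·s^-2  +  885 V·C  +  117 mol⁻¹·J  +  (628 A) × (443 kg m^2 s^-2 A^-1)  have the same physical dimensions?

No

Expand each in SI base units:
  509 W·s:  W·s = J·s⁻¹·s = kg·m²·s⁻²
  21.4 m^2·kg·s^-2:  kg·m²·s⁻²
  885 V·C:  C·V = s·A·J·C⁻¹ = kg·m²·s⁻²
  117 mol⁻¹·J:  J·mol⁻¹ = N·m·mol⁻¹ = kg·m²·s⁻²·mol⁻¹
  (628 A) × (443 kg m^2 s^-2 A^-1):  [A] · [kg·m²·s⁻²·A⁻¹] = kg·m²·s⁻²
The terms do not share a single dimension (kg·m²·s⁻² vs kg·m²·s⁻²·mol⁻¹).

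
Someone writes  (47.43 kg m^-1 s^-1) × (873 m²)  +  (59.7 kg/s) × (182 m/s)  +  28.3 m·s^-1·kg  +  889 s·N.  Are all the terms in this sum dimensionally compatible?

No

In SI base units:
  (47.43 kg m^-1 s^-1) × (873 m²):  [kg·m⁻¹·s⁻¹] · [m²] = kg·m·s⁻¹
  (59.7 kg/s) × (182 m/s):  [kg·s⁻¹] · [m·s⁻¹] = kg·m·s⁻²
  28.3 m·s^-1·kg:  kg·m·s⁻¹
  889 s·N:  N·s = kg·m·s⁻²·s = kg·m·s⁻¹
The terms do not share a single dimension (kg·m·s⁻² vs kg·m·s⁻¹).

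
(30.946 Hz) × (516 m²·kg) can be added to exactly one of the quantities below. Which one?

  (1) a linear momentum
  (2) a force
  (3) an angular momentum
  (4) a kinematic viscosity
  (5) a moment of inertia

Reference: [s⁻¹] · [kg·m²] = kg·m²·s⁻¹.
Each option:
  (1) [linear momentum] = kg·m·s⁻¹
  (2) [force] = kg·m·s⁻²
  (3) [angular momentum] = kg·m²·s⁻¹  ← same
  (4) [kinematic viscosity] = m²·s⁻¹
  (5) [moment of inertia] = kg·m²
Only (3) matches kg·m²·s⁻¹.

(3)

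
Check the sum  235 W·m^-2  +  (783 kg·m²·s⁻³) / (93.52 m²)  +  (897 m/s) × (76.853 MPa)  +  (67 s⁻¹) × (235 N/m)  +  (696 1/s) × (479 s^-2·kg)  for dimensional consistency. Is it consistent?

Yes

Dimensions:
  235 W·m^-2:  W·m⁻² = J·s⁻¹·m⁻² = kg·s⁻³
  (783 kg·m²·s⁻³) / (93.52 m²):  [kg·m²·s⁻³] / [m²] = kg·s⁻³
  (897 m/s) × (76.853 MPa):  [m·s⁻¹] · [kg·m⁻¹·s⁻²] = kg·s⁻³
  (67 s⁻¹) × (235 N/m):  [s⁻¹] · [kg·s⁻²] = kg·s⁻³
  (696 1/s) × (479 s^-2·kg):  [s⁻¹] · [kg·s⁻²] = kg·s⁻³
Every term reduces to kg·s⁻³.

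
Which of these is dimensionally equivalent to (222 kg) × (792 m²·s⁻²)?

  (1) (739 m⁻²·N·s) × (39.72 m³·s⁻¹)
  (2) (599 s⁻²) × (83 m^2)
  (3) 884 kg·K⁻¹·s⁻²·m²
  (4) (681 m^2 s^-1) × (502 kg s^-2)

Reference: [kg] · [m²·s⁻²] = kg·m²·s⁻².
Each option:
  (1) [kg·m⁻¹·s⁻¹] · [m³·s⁻¹] = kg·m²·s⁻²  ← same
  (2) [s⁻²] · [m²] = m²·s⁻²
  (3) kg·m²·s⁻²·K⁻¹
  (4) [m²·s⁻¹] · [kg·s⁻²] = kg·m²·s⁻³
Only (1) matches kg·m²·s⁻².

(1)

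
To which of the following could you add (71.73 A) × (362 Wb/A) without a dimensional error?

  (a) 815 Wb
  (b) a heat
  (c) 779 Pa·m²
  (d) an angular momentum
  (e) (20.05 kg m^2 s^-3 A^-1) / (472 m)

(a)

Reference: [A] · [kg·m²·s⁻²·A⁻²] = kg·m²·s⁻²·A⁻¹.
Each option:
  (a) Wb = V·s = kg·m²·s⁻²·A⁻¹  ← same
  (b) [heat] = kg·m²·s⁻²
  (c) Pa·m² = N·m⁻²·m² = kg·m·s⁻²
  (d) [angular momentum] = kg·m²·s⁻¹
  (e) [kg·m²·s⁻³·A⁻¹] / [m] = kg·m·s⁻³·A⁻¹
Only (a) matches kg·m²·s⁻²·A⁻¹.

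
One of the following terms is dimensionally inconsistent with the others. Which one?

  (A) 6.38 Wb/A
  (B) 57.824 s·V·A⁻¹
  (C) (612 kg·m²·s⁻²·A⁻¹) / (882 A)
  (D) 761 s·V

Expand each in SI base units:
  (A) Wb·A⁻¹ = V·s·A⁻¹ = kg·m²·s⁻²·A⁻²
  (B) V·s·A⁻¹ = J·C⁻¹·s·A⁻¹ = kg·m²·s⁻²·A⁻²
  (C) [kg·m²·s⁻²·A⁻¹] / [A] = kg·m²·s⁻²·A⁻²
  (D) V·s = J·C⁻¹·s = kg·m²·s⁻²·A⁻¹
All reduce to kg·m²·s⁻²·A⁻² except (D), which is kg·m²·s⁻²·A⁻¹.

(D)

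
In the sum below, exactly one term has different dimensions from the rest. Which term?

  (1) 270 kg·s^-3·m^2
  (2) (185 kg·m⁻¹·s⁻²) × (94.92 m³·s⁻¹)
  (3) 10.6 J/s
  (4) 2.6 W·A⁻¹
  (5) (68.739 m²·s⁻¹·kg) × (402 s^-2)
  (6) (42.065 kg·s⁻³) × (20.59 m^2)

Dimensions:
  (1) kg·m²·s⁻³
  (2) [kg·m⁻¹·s⁻²] · [m³·s⁻¹] = kg·m²·s⁻³
  (3) J·s⁻¹ = N·m·s⁻¹ = kg·m²·s⁻³
  (4) W·A⁻¹ = J·s⁻¹·A⁻¹ = kg·m²·s⁻³·A⁻¹
  (5) [kg·m²·s⁻¹] · [s⁻²] = kg·m²·s⁻³
  (6) [kg·s⁻³] · [m²] = kg·m²·s⁻³
All reduce to kg·m²·s⁻³ except (4), which is kg·m²·s⁻³·A⁻¹.

(4)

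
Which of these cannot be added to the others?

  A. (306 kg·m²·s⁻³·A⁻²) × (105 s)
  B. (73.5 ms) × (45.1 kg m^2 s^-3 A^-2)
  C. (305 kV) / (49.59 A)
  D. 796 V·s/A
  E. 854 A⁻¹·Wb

C.

Work out the base dimensions of each:
  A. [kg·m²·s⁻³·A⁻²] · [s] = kg·m²·s⁻²·A⁻²
  B. [s] · [kg·m²·s⁻³·A⁻²] = kg·m²·s⁻²·A⁻²
  C. [kg·m²·s⁻³·A⁻¹] / [A] = kg·m²·s⁻³·A⁻²
  D. V·s·A⁻¹ = J·C⁻¹·s·A⁻¹ = kg·m²·s⁻²·A⁻²
  E. Wb·A⁻¹ = V·s·A⁻¹ = kg·m²·s⁻²·A⁻²
All reduce to kg·m²·s⁻²·A⁻² except C., which is kg·m²·s⁻³·A⁻².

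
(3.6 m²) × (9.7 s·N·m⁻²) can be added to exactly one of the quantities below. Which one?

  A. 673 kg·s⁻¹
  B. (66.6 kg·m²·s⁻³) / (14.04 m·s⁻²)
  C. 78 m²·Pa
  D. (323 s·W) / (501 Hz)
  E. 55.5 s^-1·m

B.

Reference: [m²] · [kg·m⁻¹·s⁻¹] = kg·m·s⁻¹.
Each option:
  A. kg·s⁻¹
  B. [kg·m²·s⁻³] / [m·s⁻²] = kg·m·s⁻¹  ← same
  C. Pa·m² = N·m⁻²·m² = kg·m·s⁻²
  D. [kg·m²·s⁻²] / [s⁻¹] = kg·m²·s⁻¹
  E. m·s⁻¹
Only B. matches kg·m·s⁻¹.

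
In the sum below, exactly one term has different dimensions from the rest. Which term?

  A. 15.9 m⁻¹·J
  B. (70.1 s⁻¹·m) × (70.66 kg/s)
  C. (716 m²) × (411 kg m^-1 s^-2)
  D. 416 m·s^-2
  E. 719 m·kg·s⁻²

In SI base units:
  A. J·m⁻¹ = N·m·m⁻¹ = kg·m·s⁻²
  B. [m·s⁻¹] · [kg·s⁻¹] = kg·m·s⁻²
  C. [m²] · [kg·m⁻¹·s⁻²] = kg·m·s⁻²
  D. m·s⁻²
  E. kg·m·s⁻²
All reduce to kg·m·s⁻² except D., which is m·s⁻².

D.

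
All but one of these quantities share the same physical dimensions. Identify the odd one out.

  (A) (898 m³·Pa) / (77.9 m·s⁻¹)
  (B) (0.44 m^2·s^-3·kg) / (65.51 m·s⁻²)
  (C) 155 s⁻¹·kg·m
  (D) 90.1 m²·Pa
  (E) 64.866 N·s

Dimensions:
  (A) [kg·m²·s⁻²] / [m·s⁻¹] = kg·m·s⁻¹
  (B) [kg·m²·s⁻³] / [m·s⁻²] = kg·m·s⁻¹
  (C) kg·m·s⁻¹
  (D) Pa·m² = N·m⁻²·m² = kg·m·s⁻²
  (E) N·s = kg·m·s⁻²·s = kg·m·s⁻¹
All reduce to kg·m·s⁻¹ except (D), which is kg·m·s⁻².

(D)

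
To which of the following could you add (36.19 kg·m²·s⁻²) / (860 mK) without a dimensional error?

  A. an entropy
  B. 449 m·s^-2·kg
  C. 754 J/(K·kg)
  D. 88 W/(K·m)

A.

Reference: [kg·m²·s⁻²] / [K] = kg·m²·s⁻²·K⁻¹.
Each option:
  A. [entropy] = kg·m²·s⁻²·K⁻¹  ← same
  B. kg·m·s⁻²
  C. J·kg⁻¹·K⁻¹ = N·m·kg⁻¹·K⁻¹ = m²·s⁻²·K⁻¹
  D. W·m⁻¹·K⁻¹ = J·s⁻¹·m⁻¹·K⁻¹ = kg·m·s⁻³·K⁻¹
Only A. matches kg·m²·s⁻²·K⁻¹.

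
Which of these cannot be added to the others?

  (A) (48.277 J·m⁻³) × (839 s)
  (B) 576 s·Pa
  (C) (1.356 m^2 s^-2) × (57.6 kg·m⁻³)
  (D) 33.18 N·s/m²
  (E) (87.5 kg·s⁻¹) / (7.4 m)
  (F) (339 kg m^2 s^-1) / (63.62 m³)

(C)

Reduce each to base SI dimensions:
  (A) [kg·m⁻¹·s⁻²] · [s] = kg·m⁻¹·s⁻¹
  (B) Pa·s = N·m⁻²·s = kg·m⁻¹·s⁻¹
  (C) [m²·s⁻²] · [kg·m⁻³] = kg·m⁻¹·s⁻²
  (D) N·s·m⁻² = kg·m·s⁻²·s·m⁻² = kg·m⁻¹·s⁻¹
  (E) [kg·s⁻¹] / [m] = kg·m⁻¹·s⁻¹
  (F) [kg·m²·s⁻¹] / [m³] = kg·m⁻¹·s⁻¹
All reduce to kg·m⁻¹·s⁻¹ except (C), which is kg·m⁻¹·s⁻².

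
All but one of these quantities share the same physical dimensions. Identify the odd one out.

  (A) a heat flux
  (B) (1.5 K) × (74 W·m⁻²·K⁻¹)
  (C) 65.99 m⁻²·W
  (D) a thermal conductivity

(D)

Reduce each to base SI dimensions:
  (A) [heat flux] = kg·s⁻³
  (B) [K] · [kg·s⁻³·K⁻¹] = kg·s⁻³
  (C) W·m⁻² = J·s⁻¹·m⁻² = kg·s⁻³
  (D) [thermal conductivity] = kg·m·s⁻³·K⁻¹
All reduce to kg·s⁻³ except (D), which is kg·m·s⁻³·K⁻¹.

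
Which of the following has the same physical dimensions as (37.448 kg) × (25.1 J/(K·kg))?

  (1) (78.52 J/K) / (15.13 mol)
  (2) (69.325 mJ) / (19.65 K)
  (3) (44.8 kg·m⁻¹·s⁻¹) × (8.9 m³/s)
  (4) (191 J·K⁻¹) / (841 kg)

Reference: [kg] · [m²·s⁻²·K⁻¹] = kg·m²·s⁻²·K⁻¹.
Each option:
  (1) [kg·m²·s⁻²·K⁻¹] / [mol] = kg·m²·s⁻²·K⁻¹·mol⁻¹
  (2) [kg·m²·s⁻²] / [K] = kg·m²·s⁻²·K⁻¹  ← same
  (3) [kg·m⁻¹·s⁻¹] · [m³·s⁻¹] = kg·m²·s⁻²
  (4) [kg·m²·s⁻²·K⁻¹] / [kg] = m²·s⁻²·K⁻¹
Only (2) matches kg·m²·s⁻²·K⁻¹.

(2)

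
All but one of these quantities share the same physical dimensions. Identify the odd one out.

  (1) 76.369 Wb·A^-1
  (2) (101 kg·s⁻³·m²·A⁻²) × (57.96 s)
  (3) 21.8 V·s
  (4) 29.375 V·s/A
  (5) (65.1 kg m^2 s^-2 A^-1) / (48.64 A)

(3)

Reduce each to base SI dimensions:
  (1) Wb·A⁻¹ = V·s·A⁻¹ = kg·m²·s⁻²·A⁻²
  (2) [kg·m²·s⁻³·A⁻²] · [s] = kg·m²·s⁻²·A⁻²
  (3) V·s = J·C⁻¹·s = kg·m²·s⁻²·A⁻¹
  (4) V·s·A⁻¹ = J·C⁻¹·s·A⁻¹ = kg·m²·s⁻²·A⁻²
  (5) [kg·m²·s⁻²·A⁻¹] / [A] = kg·m²·s⁻²·A⁻²
All reduce to kg·m²·s⁻²·A⁻² except (3), which is kg·m²·s⁻²·A⁻¹.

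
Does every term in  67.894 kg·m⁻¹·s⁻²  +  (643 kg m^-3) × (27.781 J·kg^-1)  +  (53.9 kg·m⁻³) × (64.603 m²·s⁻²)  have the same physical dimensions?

Yes

Dimensions:
  67.894 kg·m⁻¹·s⁻²:  kg·m⁻¹·s⁻²
  (643 kg m^-3) × (27.781 J·kg^-1):  [kg·m⁻³] · [m²·s⁻²] = kg·m⁻¹·s⁻²
  (53.9 kg·m⁻³) × (64.603 m²·s⁻²):  [kg·m⁻³] · [m²·s⁻²] = kg·m⁻¹·s⁻²
Every term reduces to kg·m⁻¹·s⁻².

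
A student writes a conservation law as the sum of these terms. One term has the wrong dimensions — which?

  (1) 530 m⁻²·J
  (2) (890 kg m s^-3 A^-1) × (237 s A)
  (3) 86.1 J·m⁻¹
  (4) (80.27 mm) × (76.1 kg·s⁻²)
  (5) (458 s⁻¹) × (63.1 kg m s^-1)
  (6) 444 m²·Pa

(1)

In SI base units:
  (1) J·m⁻² = N·m·m⁻² = kg·s⁻²
  (2) [kg·m·s⁻³·A⁻¹] · [s·A] = kg·m·s⁻²
  (3) J·m⁻¹ = N·m·m⁻¹ = kg·m·s⁻²
  (4) [m] · [kg·s⁻²] = kg·m·s⁻²
  (5) [s⁻¹] · [kg·m·s⁻¹] = kg·m·s⁻²
  (6) Pa·m² = N·m⁻²·m² = kg·m·s⁻²
All reduce to kg·m·s⁻² except (1), which is kg·s⁻².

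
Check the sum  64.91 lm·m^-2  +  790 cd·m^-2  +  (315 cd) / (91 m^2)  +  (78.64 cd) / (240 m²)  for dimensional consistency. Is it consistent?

Expand each in SI base units:
  64.91 lm·m^-2:  lm·m⁻² = cd·m⁻² = m⁻²·cd
  790 cd·m^-2:  cd·m⁻² = m⁻²·cd
  (315 cd) / (91 m^2):  [cd] / [m²] = m⁻²·cd
  (78.64 cd) / (240 m²):  [cd] / [m²] = m⁻²·cd
Every term reduces to m⁻²·cd.

Yes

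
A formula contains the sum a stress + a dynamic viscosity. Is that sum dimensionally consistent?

Expand each in SI base units:
  a stress:  [stress] = kg·m⁻¹·s⁻²
  a dynamic viscosity:  [dynamic viscosity] = kg·m⁻¹·s⁻¹
kg·m⁻¹·s⁻² ≠ kg·m⁻¹·s⁻¹, so they cannot be added.

No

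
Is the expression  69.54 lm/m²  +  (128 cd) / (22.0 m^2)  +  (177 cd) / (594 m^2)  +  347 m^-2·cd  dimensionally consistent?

Expand each in SI base units:
  69.54 lm/m²:  lm·m⁻² = cd·m⁻² = m⁻²·cd
  (128 cd) / (22.0 m^2):  [cd] / [m²] = m⁻²·cd
  (177 cd) / (594 m^2):  [cd] / [m²] = m⁻²·cd
  347 m^-2·cd:  cd·m⁻² = m⁻²·cd
Every term reduces to m⁻²·cd.

Yes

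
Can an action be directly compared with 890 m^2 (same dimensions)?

No

Reduce each to base SI dimensions:
  an action:  [action] = kg·m²·s⁻¹
  890 m^2:  m²
kg·m²·s⁻¹ ≠ m², so they cannot be added.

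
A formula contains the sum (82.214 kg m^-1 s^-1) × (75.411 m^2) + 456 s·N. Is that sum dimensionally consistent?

Yes

Reduce each to base SI dimensions:
  (82.214 kg m^-1 s^-1) × (75.411 m^2):  [kg·m⁻¹·s⁻¹] · [m²] = kg·m·s⁻¹
  456 s·N:  N·s = kg·m·s⁻²·s = kg·m·s⁻¹
Both are kg·m·s⁻¹, so they have the same dimensions and can be added.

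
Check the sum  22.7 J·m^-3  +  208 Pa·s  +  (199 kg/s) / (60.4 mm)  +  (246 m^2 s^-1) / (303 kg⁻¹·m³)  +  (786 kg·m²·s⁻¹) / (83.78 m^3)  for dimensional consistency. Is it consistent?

Work out the base dimensions of each:
  22.7 J·m^-3:  J·m⁻³ = N·m·m⁻³ = kg·m⁻¹·s⁻²
  208 Pa·s:  Pa·s = N·m⁻²·s = kg·m⁻¹·s⁻¹
  (199 kg/s) / (60.4 mm):  [kg·s⁻¹] / [m] = kg·m⁻¹·s⁻¹
  (246 m^2 s^-1) / (303 kg⁻¹·m³):  [m²·s⁻¹] / [kg⁻¹·m³] = kg·m⁻¹·s⁻¹
  (786 kg·m²·s⁻¹) / (83.78 m^3):  [kg·m²·s⁻¹] / [m³] = kg·m⁻¹·s⁻¹
The terms do not share a single dimension (kg·m⁻¹·s⁻² vs kg·m⁻¹·s⁻¹).

No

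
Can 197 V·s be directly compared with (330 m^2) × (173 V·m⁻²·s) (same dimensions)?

Yes

Expand each in SI base units:
  197 V·s:  V·s = J·C⁻¹·s = kg·m²·s⁻²·A⁻¹
  (330 m^2) × (173 V·m⁻²·s):  [m²] · [kg·s⁻²·A⁻¹] = kg·m²·s⁻²·A⁻¹
Both are kg·m²·s⁻²·A⁻¹, so they have the same dimensions and can be added.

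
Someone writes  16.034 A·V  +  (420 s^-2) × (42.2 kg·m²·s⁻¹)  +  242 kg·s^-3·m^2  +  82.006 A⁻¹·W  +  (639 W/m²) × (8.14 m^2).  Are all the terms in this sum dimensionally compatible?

No

Dimensions:
  16.034 A·V:  V·A = J·C⁻¹·A = kg·m²·s⁻³
  (420 s^-2) × (42.2 kg·m²·s⁻¹):  [s⁻²] · [kg·m²·s⁻¹] = kg·m²·s⁻³
  242 kg·s^-3·m^2:  kg·m²·s⁻³
  82.006 A⁻¹·W:  W·A⁻¹ = J·s⁻¹·A⁻¹ = kg·m²·s⁻³·A⁻¹
  (639 W/m²) × (8.14 m^2):  [kg·s⁻³] · [m²] = kg·m²·s⁻³
The terms do not share a single dimension (kg·m²·s⁻³ vs kg·m²·s⁻³·A⁻¹).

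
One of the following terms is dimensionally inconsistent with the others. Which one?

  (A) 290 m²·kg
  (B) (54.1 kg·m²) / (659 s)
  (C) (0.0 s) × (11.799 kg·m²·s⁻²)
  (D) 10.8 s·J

Dimensions:
  (A) kg·m²
  (B) [kg·m²] / [s] = kg·m²·s⁻¹
  (C) [s] · [kg·m²·s⁻²] = kg·m²·s⁻¹
  (D) J·s = N·m·s = kg·m²·s⁻¹
All reduce to kg·m²·s⁻¹ except (A), which is kg·m².

(A)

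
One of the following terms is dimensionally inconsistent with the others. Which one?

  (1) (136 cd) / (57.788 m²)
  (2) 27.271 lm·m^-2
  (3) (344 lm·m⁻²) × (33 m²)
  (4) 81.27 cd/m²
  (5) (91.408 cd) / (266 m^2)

In SI base units:
  (1) [cd] / [m²] = m⁻²·cd
  (2) lm·m⁻² = cd·m⁻² = m⁻²·cd
  (3) [m⁻²·cd] · [m²] = cd
  (4) cd·m⁻² = m⁻²·cd
  (5) [cd] / [m²] = m⁻²·cd
All reduce to m⁻²·cd except (3), which is cd.

(3)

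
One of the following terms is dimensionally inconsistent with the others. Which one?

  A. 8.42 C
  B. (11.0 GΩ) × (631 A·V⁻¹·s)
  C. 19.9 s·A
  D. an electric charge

B.

Expand each in SI base units:
  A. C = s·A
  B. [kg·m²·s⁻³·A⁻²] · [kg⁻¹·m⁻²·s⁴·A²] = s
  C. A·s = s·A
  D. [electric charge] = s·A
All reduce to s·A except B., which is s.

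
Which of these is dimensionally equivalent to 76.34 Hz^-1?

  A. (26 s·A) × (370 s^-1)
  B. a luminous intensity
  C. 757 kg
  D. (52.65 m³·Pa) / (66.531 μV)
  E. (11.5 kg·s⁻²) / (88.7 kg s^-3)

Reference: Hz⁻¹ = (s⁻¹)⁻¹ = s.
Each option:
  A. [s·A] · [s⁻¹] = A
  B. [luminous intensity] = cd
  C. kg
  D. [kg·m²·s⁻²] / [kg·m²·s⁻³·A⁻¹] = s·A
  E. [kg·s⁻²] / [kg·s⁻³] = s  ← same
Only E. matches s.

E.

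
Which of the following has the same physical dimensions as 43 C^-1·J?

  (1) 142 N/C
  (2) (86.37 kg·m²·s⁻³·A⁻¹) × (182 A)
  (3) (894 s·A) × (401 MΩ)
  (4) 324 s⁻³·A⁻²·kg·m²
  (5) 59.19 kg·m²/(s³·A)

Reference: J·C⁻¹ = N·m·(s·A)⁻¹ = kg·m²·s⁻³·A⁻¹.
Each option:
  (1) N·C⁻¹ = kg·m·s⁻²·(s·A)⁻¹ = kg·m·s⁻³·A⁻¹
  (2) [kg·m²·s⁻³·A⁻¹] · [A] = kg·m²·s⁻³
  (3) [s·A] · [kg·m²·s⁻³·A⁻²] = kg·m²·s⁻²·A⁻¹
  (4) kg·m²·s⁻³·A⁻²
  (5) kg·m²·s⁻³·A⁻¹  ← same
Only (5) matches kg·m²·s⁻³·A⁻¹.

(5)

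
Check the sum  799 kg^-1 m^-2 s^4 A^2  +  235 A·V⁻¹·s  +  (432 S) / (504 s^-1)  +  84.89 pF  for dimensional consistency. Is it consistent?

Yes

Dimensions:
  799 kg^-1 m^-2 s^4 A^2:  kg⁻¹·m⁻²·s⁴·A²
  235 A·V⁻¹·s:  A·s·V⁻¹ = A·s·(J·C⁻¹)⁻¹ = kg⁻¹·m⁻²·s⁴·A²
  (432 S) / (504 s^-1):  [kg⁻¹·m⁻²·s³·A²] / [s⁻¹] = kg⁻¹·m⁻²·s⁴·A²
  84.89 pF:  F = C·V⁻¹ = kg⁻¹·m⁻²·s⁴·A²
Every term reduces to kg⁻¹·m⁻²·s⁴·A².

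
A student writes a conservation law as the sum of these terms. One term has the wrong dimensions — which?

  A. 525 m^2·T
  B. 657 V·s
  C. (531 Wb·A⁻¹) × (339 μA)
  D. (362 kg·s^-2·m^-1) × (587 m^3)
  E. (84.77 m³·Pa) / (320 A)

In SI base units:
  A. T·m² = Wb·m⁻²·m² = kg·m²·s⁻²·A⁻¹
  B. V·s = J·C⁻¹·s = kg·m²·s⁻²·A⁻¹
  C. [kg·m²·s⁻²·A⁻²] · [A] = kg·m²·s⁻²·A⁻¹
  D. [kg·m⁻¹·s⁻²] · [m³] = kg·m²·s⁻²
  E. [kg·m²·s⁻²] / [A] = kg·m²·s⁻²·A⁻¹
All reduce to kg·m²·s⁻²·A⁻¹ except D., which is kg·m²·s⁻².

D.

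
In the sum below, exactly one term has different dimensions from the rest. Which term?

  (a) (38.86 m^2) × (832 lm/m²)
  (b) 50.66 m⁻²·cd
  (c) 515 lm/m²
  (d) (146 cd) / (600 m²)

Reduce each to base SI dimensions:
  (a) [m²] · [m⁻²·cd] = cd
  (b) cd·m⁻² = m⁻²·cd
  (c) lm·m⁻² = cd·m⁻² = m⁻²·cd
  (d) [cd] / [m²] = m⁻²·cd
All reduce to m⁻²·cd except (a), which is cd.

(a)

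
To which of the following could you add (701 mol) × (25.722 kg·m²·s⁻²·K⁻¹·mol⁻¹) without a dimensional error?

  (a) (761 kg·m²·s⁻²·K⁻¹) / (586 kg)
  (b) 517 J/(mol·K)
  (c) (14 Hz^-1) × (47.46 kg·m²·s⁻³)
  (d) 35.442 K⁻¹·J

Reference: [mol] · [kg·m²·s⁻²·K⁻¹·mol⁻¹] = kg·m²·s⁻²·K⁻¹.
Each option:
  (a) [kg·m²·s⁻²·K⁻¹] / [kg] = m²·s⁻²·K⁻¹
  (b) J·mol⁻¹·K⁻¹ = N·m·mol⁻¹·K⁻¹ = kg·m²·s⁻²·K⁻¹·mol⁻¹
  (c) [s] · [kg·m²·s⁻³] = kg·m²·s⁻²
  (d) J·K⁻¹ = N·m·K⁻¹ = kg·m²·s⁻²·K⁻¹  ← same
Only (d) matches kg·m²·s⁻²·K⁻¹.

(d)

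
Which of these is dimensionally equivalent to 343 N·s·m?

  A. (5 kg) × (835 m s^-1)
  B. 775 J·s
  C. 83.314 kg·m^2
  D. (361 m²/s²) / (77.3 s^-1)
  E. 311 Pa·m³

B.

Reference: N·m·s = kg·m·s⁻²·m·s = kg·m²·s⁻¹.
Each option:
  A. [kg] · [m·s⁻¹] = kg·m·s⁻¹
  B. J·s = N·m·s = kg·m²·s⁻¹  ← same
  C. kg·m²
  D. [m²·s⁻²] / [s⁻¹] = m²·s⁻¹
  E. Pa·m³ = N·m⁻²·m³ = kg·m²·s⁻²
Only B. matches kg·m²·s⁻¹.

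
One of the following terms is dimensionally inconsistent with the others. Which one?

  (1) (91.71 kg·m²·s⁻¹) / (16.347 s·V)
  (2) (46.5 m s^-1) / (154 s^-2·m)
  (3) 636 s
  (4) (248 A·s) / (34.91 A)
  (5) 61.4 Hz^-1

Expand each in SI base units:
  (1) [kg·m²·s⁻¹] / [kg·m²·s⁻²·A⁻¹] = s·A
  (2) [m·s⁻¹] / [m·s⁻²] = s
  (3) s
  (4) [s·A] / [A] = s
  (5) Hz⁻¹ = (s⁻¹)⁻¹ = s
All reduce to s except (1), which is s·A.

(1)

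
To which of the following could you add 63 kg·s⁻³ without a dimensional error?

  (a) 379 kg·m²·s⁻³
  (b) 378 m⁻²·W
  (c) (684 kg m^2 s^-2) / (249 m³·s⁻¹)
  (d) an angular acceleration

(b)

Reference: kg·s⁻³.
Each option:
  (a) kg·m²·s⁻³
  (b) W·m⁻² = J·s⁻¹·m⁻² = kg·s⁻³  ← same
  (c) [kg·m²·s⁻²] / [m³·s⁻¹] = kg·m⁻¹·s⁻¹
  (d) [angular acceleration] = s⁻²
Only (b) matches kg·s⁻³.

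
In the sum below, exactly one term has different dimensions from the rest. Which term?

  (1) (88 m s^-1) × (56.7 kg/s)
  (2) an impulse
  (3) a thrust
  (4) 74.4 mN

Work out the base dimensions of each:
  (1) [m·s⁻¹] · [kg·s⁻¹] = kg·m·s⁻²
  (2) [impulse] = kg·m·s⁻¹
  (3) [thrust] = kg·m·s⁻²
  (4) N = kg·m·s⁻²
All reduce to kg·m·s⁻² except (2), which is kg·m·s⁻¹.

(2)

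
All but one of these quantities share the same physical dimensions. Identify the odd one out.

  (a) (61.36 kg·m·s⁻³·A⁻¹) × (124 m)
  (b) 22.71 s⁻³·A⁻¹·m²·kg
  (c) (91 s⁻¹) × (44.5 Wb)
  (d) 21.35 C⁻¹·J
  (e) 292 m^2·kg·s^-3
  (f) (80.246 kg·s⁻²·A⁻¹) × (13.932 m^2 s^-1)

Work out the base dimensions of each:
  (a) [kg·m·s⁻³·A⁻¹] · [m] = kg·m²·s⁻³·A⁻¹
  (b) kg·m²·s⁻³·A⁻¹
  (c) [s⁻¹] · [kg·m²·s⁻²·A⁻¹] = kg·m²·s⁻³·A⁻¹
  (d) J·C⁻¹ = N·m·(s·A)⁻¹ = kg·m²·s⁻³·A⁻¹
  (e) kg·m²·s⁻³
  (f) [kg·s⁻²·A⁻¹] · [m²·s⁻¹] = kg·m²·s⁻³·A⁻¹
All reduce to kg·m²·s⁻³·A⁻¹ except (e), which is kg·m²·s⁻³.

(e)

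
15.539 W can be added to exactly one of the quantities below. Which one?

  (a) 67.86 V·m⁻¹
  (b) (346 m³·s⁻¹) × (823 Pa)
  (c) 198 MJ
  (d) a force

(b)

Reference: W = J·s⁻¹ = kg·m²·s⁻³.
Each option:
  (a) V·m⁻¹ = J·C⁻¹·m⁻¹ = kg·m·s⁻³·A⁻¹
  (b) [m³·s⁻¹] · [kg·m⁻¹·s⁻²] = kg·m²·s⁻³  ← same
  (c) J = N·m = kg·m²·s⁻²
  (d) [force] = kg·m·s⁻²
Only (b) matches kg·m²·s⁻³.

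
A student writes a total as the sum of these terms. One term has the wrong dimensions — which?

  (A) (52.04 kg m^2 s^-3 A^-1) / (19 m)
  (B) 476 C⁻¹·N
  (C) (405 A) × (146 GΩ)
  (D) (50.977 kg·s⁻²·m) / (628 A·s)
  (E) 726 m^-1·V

Dimensions:
  (A) [kg·m²·s⁻³·A⁻¹] / [m] = kg·m·s⁻³·A⁻¹
  (B) N·C⁻¹ = kg·m·s⁻²·(s·A)⁻¹ = kg·m·s⁻³·A⁻¹
  (C) [A] · [kg·m²·s⁻³·A⁻²] = kg·m²·s⁻³·A⁻¹
  (D) [kg·m·s⁻²] / [s·A] = kg·m·s⁻³·A⁻¹
  (E) V·m⁻¹ = J·C⁻¹·m⁻¹ = kg·m·s⁻³·A⁻¹
All reduce to kg·m·s⁻³·A⁻¹ except (C), which is kg·m²·s⁻³·A⁻¹.

(C)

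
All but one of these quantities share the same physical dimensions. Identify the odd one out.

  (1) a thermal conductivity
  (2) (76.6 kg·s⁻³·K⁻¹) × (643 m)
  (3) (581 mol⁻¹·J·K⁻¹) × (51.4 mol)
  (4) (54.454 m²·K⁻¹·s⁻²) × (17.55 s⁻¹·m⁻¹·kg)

(3)

Dimensions:
  (1) [thermal conductivity] = kg·m·s⁻³·K⁻¹
  (2) [kg·s⁻³·K⁻¹] · [m] = kg·m·s⁻³·K⁻¹
  (3) [kg·m²·s⁻²·K⁻¹·mol⁻¹] · [mol] = kg·m²·s⁻²·K⁻¹
  (4) [m²·s⁻²·K⁻¹] · [kg·m⁻¹·s⁻¹] = kg·m·s⁻³·K⁻¹
All reduce to kg·m·s⁻³·K⁻¹ except (3), which is kg·m²·s⁻²·K⁻¹.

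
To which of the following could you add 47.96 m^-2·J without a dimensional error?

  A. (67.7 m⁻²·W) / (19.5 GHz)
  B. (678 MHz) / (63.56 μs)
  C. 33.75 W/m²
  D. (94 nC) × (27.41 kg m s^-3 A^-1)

A.

Reference: J·m⁻² = N·m·m⁻² = kg·s⁻².
Each option:
  A. [kg·s⁻³] / [s⁻¹] = kg·s⁻²  ← same
  B. [s⁻¹] / [s] = s⁻²
  C. W·m⁻² = J·s⁻¹·m⁻² = kg·s⁻³
  D. [s·A] · [kg·m·s⁻³·A⁻¹] = kg·m·s⁻²
Only A. matches kg·s⁻².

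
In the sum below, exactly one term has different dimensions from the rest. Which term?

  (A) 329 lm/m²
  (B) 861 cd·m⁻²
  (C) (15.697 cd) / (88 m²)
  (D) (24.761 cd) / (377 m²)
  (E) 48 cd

Dimensions:
  (A) lm·m⁻² = cd·m⁻² = m⁻²·cd
  (B) cd·m⁻² = m⁻²·cd
  (C) [cd] / [m²] = m⁻²·cd
  (D) [cd] / [m²] = m⁻²·cd
  (E) cd
All reduce to m⁻²·cd except (E), which is cd.

(E)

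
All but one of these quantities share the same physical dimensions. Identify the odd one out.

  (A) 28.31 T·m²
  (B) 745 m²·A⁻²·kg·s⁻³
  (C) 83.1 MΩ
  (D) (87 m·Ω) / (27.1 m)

In SI base units:
  (A) T·m² = Wb·m⁻²·m² = kg·m²·s⁻²·A⁻¹
  (B) kg·m²·s⁻³·A⁻²
  (C) Ω = V·A⁻¹ = kg·m²·s⁻³·A⁻²
  (D) [kg·m³·s⁻³·A⁻²] / [m] = kg·m²·s⁻³·A⁻²
All reduce to kg·m²·s⁻³·A⁻² except (A), which is kg·m²·s⁻²·A⁻¹.

(A)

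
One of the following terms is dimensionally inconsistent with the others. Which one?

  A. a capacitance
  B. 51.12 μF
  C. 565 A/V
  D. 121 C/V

C.

Reduce each to base SI dimensions:
  A. [capacitance] = kg⁻¹·m⁻²·s⁴·A²
  B. F = C·V⁻¹ = kg⁻¹·m⁻²·s⁴·A²
  C. A·V⁻¹ = A·(J·C⁻¹)⁻¹ = kg⁻¹·m⁻²·s³·A²
  D. C·V⁻¹ = s·A·(J·C⁻¹)⁻¹ = kg⁻¹·m⁻²·s⁴·A²
All reduce to kg⁻¹·m⁻²·s⁴·A² except C., which is kg⁻¹·m⁻²·s³·A².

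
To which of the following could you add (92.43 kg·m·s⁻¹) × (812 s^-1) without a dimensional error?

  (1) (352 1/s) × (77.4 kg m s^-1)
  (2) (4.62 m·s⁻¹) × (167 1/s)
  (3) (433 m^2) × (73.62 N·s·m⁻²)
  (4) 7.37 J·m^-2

Reference: [kg·m·s⁻¹] · [s⁻¹] = kg·m·s⁻².
Each option:
  (1) [s⁻¹] · [kg·m·s⁻¹] = kg·m·s⁻²  ← same
  (2) [m·s⁻¹] · [s⁻¹] = m·s⁻²
  (3) [m²] · [kg·m⁻¹·s⁻¹] = kg·m·s⁻¹
  (4) J·m⁻² = N·m·m⁻² = kg·s⁻²
Only (1) matches kg·m·s⁻².

(1)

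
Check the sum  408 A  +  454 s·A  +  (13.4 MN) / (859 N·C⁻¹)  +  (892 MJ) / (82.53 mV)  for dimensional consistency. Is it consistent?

No

Reduce each to base SI dimensions:
  408 A:  A
  454 s·A:  A·s = s·A
  (13.4 MN) / (859 N·C⁻¹):  [kg·m·s⁻²] / [kg·m·s⁻³·A⁻¹] = s·A
  (892 MJ) / (82.53 mV):  [kg·m²·s⁻²] / [kg·m²·s⁻³·A⁻¹] = s·A
The terms do not share a single dimension (A vs s·A).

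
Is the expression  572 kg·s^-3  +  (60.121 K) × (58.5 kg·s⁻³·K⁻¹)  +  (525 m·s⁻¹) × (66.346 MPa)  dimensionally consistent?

Yes

In SI base units:
  572 kg·s^-3:  kg·s⁻³
  (60.121 K) × (58.5 kg·s⁻³·K⁻¹):  [K] · [kg·s⁻³·K⁻¹] = kg·s⁻³
  (525 m·s⁻¹) × (66.346 MPa):  [m·s⁻¹] · [kg·m⁻¹·s⁻²] = kg·s⁻³
Every term reduces to kg·s⁻³.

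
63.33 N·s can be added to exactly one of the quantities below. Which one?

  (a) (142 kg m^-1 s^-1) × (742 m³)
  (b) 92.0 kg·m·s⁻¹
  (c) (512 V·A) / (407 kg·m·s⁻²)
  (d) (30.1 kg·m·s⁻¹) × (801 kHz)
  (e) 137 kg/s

Reference: N·s = kg·m·s⁻²·s = kg·m·s⁻¹.
Each option:
  (a) [kg·m⁻¹·s⁻¹] · [m³] = kg·m²·s⁻¹
  (b) kg·m·s⁻¹  ← same
  (c) [kg·m²·s⁻³] / [kg·m·s⁻²] = m·s⁻¹
  (d) [kg·m·s⁻¹] · [s⁻¹] = kg·m·s⁻²
  (e) kg·s⁻¹
Only (b) matches kg·m·s⁻¹.

(b)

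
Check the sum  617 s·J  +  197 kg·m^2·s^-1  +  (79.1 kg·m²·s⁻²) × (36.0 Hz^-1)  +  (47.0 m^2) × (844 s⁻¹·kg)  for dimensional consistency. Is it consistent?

Expand each in SI base units:
  617 s·J:  J·s = N·m·s = kg·m²·s⁻¹
  197 kg·m^2·s^-1:  kg·m²·s⁻¹
  (79.1 kg·m²·s⁻²) × (36.0 Hz^-1):  [kg·m²·s⁻²] · [s] = kg·m²·s⁻¹
  (47.0 m^2) × (844 s⁻¹·kg):  [m²] · [kg·s⁻¹] = kg·m²·s⁻¹
Every term reduces to kg·m²·s⁻¹.

Yes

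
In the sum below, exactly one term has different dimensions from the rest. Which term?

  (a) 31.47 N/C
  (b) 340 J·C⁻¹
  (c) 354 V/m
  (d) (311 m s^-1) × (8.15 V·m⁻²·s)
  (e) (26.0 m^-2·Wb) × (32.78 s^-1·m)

In SI base units:
  (a) N·C⁻¹ = kg·m·s⁻²·(s·A)⁻¹ = kg·m·s⁻³·A⁻¹
  (b) J·C⁻¹ = N·m·(s·A)⁻¹ = kg·m²·s⁻³·A⁻¹
  (c) V·m⁻¹ = J·C⁻¹·m⁻¹ = kg·m·s⁻³·A⁻¹
  (d) [m·s⁻¹] · [kg·s⁻²·A⁻¹] = kg·m·s⁻³·A⁻¹
  (e) [kg·s⁻²·A⁻¹] · [m·s⁻¹] = kg·m·s⁻³·A⁻¹
All reduce to kg·m·s⁻³·A⁻¹ except (b), which is kg·m²·s⁻³·A⁻¹.

(b)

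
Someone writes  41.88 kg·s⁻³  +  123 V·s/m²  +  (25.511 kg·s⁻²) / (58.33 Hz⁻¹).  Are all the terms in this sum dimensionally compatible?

Expand each in SI base units:
  41.88 kg·s⁻³:  kg·s⁻³
  123 V·s/m²:  V·s·m⁻² = J·C⁻¹·s·m⁻² = kg·s⁻²·A⁻¹
  (25.511 kg·s⁻²) / (58.33 Hz⁻¹):  [kg·s⁻²] / [s] = kg·s⁻³
The terms do not share a single dimension (kg·s⁻²·A⁻¹ vs kg·s⁻³).

No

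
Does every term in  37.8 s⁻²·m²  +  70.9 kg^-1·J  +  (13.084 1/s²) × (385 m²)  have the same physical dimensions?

Yes

Reduce each to base SI dimensions:
  37.8 s⁻²·m²:  m²·s⁻²
  70.9 kg^-1·J:  J·kg⁻¹ = N·m·kg⁻¹ = m²·s⁻²
  (13.084 1/s²) × (385 m²):  [s⁻²] · [m²] = m²·s⁻²
Every term reduces to m²·s⁻².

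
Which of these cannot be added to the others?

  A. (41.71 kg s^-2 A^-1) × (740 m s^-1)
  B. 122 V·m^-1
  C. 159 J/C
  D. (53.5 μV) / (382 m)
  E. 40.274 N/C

C.

Dimensions:
  A. [kg·s⁻²·A⁻¹] · [m·s⁻¹] = kg·m·s⁻³·A⁻¹
  B. V·m⁻¹ = J·C⁻¹·m⁻¹ = kg·m·s⁻³·A⁻¹
  C. J·C⁻¹ = N·m·(s·A)⁻¹ = kg·m²·s⁻³·A⁻¹
  D. [kg·m²·s⁻³·A⁻¹] / [m] = kg·m·s⁻³·A⁻¹
  E. N·C⁻¹ = kg·m·s⁻²·(s·A)⁻¹ = kg·m·s⁻³·A⁻¹
All reduce to kg·m·s⁻³·A⁻¹ except C., which is kg·m²·s⁻³·A⁻¹.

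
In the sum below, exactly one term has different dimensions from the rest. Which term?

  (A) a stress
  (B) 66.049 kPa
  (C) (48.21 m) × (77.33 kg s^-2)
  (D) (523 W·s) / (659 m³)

Reduce each to base SI dimensions:
  (A) [stress] = kg·m⁻¹·s⁻²
  (B) Pa = N·m⁻² = kg·m⁻¹·s⁻²
  (C) [m] · [kg·s⁻²] = kg·m·s⁻²
  (D) [kg·m²·s⁻²] / [m³] = kg·m⁻¹·s⁻²
All reduce to kg·m⁻¹·s⁻² except (C), which is kg·m·s⁻².

(C)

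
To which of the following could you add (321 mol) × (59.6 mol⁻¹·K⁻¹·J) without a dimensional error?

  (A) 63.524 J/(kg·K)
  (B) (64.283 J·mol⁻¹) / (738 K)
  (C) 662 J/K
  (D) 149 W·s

(C)

Reference: [mol] · [kg·m²·s⁻²·K⁻¹·mol⁻¹] = kg·m²·s⁻²·K⁻¹.
Each option:
  (A) J·kg⁻¹·K⁻¹ = N·m·kg⁻¹·K⁻¹ = m²·s⁻²·K⁻¹
  (B) [kg·m²·s⁻²·mol⁻¹] / [K] = kg·m²·s⁻²·K⁻¹·mol⁻¹
  (C) J·K⁻¹ = N·m·K⁻¹ = kg·m²·s⁻²·K⁻¹  ← same
  (D) W·s = J·s⁻¹·s = kg·m²·s⁻²
Only (C) matches kg·m²·s⁻²·K⁻¹.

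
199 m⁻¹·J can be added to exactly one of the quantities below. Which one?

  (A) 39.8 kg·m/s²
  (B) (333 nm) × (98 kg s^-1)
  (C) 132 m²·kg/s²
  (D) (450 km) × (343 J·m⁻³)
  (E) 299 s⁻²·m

Reference: J·m⁻¹ = N·m·m⁻¹ = kg·m·s⁻².
Each option:
  (A) kg·m·s⁻²  ← same
  (B) [m] · [kg·s⁻¹] = kg·m·s⁻¹
  (C) kg·m²·s⁻²
  (D) [m] · [kg·m⁻¹·s⁻²] = kg·s⁻²
  (E) m·s⁻²
Only (A) matches kg·m·s⁻².

(A)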